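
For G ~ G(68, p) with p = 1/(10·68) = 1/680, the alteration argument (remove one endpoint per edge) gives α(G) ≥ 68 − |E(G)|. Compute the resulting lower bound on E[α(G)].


E[|E(G)|] = C(68, 2)·p = 2278 · (1/680) = 67/20.
E[α(G)] ≥ n − E[|E(G)|] = 68 − 67/20 = 1293/20.
Numerically: ≈ 64.6500.
(This is only a lower bound; the true E[α(G)] may be larger.)

E[α(G)] ≥ 1293/20 ≈ 64.6500.


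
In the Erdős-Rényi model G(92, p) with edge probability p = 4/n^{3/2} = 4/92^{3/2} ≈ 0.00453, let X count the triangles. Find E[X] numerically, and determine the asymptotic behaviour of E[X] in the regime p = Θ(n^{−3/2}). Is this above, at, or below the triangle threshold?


Number of potential triangles: C(92, 3) = 125580.
Each occurs with probability p³ ≈ (0.00453)³ ≈ 9.31397e-08.
By linearity: E[X] = C(92, 3)·p³ ≈ 125580 · 9.31397e-08 ≈ 0.012.
Since α = 3/2 > 1, p = c/n^{3/2} = o(1/n) is below the triangle threshold p ~ 1/n. Asymptotically E[X] ~ (c³/6)·n^{3(1−α)} = (4³/6)·n^{-1.5} → 0, so by Markov's inequality G has no triangles w.h.p.

E[X] ≈ 0.012; in regime p = Θ(1/n^{3/2}) E[X] tends to 0 (below the triangle threshold p ~ 1/n).


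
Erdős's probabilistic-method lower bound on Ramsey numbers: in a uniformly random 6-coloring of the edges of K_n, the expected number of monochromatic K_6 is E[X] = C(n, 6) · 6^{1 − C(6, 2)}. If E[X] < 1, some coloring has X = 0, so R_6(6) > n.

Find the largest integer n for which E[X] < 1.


We need C(n, 6) · 6^{1 − 15} < 1, i.e. C(n, 6) < 6^{15 − 1} = 78364164096.
Check values of n near the boundary:
  n = 194: C(194, 6) = 68482017072; 68482017072 < 78364164096? YES
  n = 195: C(195, 6) = 70656049360; 70656049360 < 78364164096? YES
  n = 196: C(196, 6) = 72887293024; 72887293024 < 78364164096? YES
  n = 197: C(197, 6) = 75176946208; 75176946208 < 78364164096? YES
  n = 198: C(198, 6) = 77526225777; 77526225777 < 78364164096? YES
  n = 199: C(199, 6) = 79936367511; 79936367511 < 78364164096? NO
  n = 200: C(200, 6) = 82408626300; 82408626300 < 78364164096? NO
The largest n with C(n, 6) < 78364164096 is n = 198 (where E[X] = 25842075259/26121388032 ≈ 0.989). Hence R_6(6) > 198, i.e. R_6(6) ≥ 199.

Largest n = 198; hence R_6(6) > 198.


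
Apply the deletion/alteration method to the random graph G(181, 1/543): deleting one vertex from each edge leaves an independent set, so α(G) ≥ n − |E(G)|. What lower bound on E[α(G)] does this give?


E[|E(G)|] = C(181, 2)·p = 16290 · (1/543) = 30.
E[α(G)] ≥ n − E[|E(G)|] = 181 − 30 = 151.
Numerically: ≈ 151.000.
(This is only a lower bound; the true E[α(G)] may be larger.)

E[α(G)] ≥ 151 ≈ 151.000.


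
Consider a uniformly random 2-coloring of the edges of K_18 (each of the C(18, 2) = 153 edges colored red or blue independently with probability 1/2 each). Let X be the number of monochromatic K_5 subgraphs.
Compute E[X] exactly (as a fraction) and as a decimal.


Let X = Σ_S X_S over the C(18, 5) = 8568 subsets S of size 5, where X_S = 1 if the K_5 on S is monochromatic.
For a fixed S, the K_5 on S has C(5, 2) = 10 edges. P[all 10 edges red] = (1/2)^10, and likewise for blue, so P[monochromatic] = 2·(1/2)^10 = 2^{1 − 10} = 1/512.
By linearity of expectation: E[X] = C(18, 5) · 2^{1 − 10} = 8568 · 1/512 = 1071/64.
Numerically: E[X] ≈ 16.7344.

E[X] = C(18,5)·2^(1−C(5,2)) = 1071/64 ≈ 16.7344.


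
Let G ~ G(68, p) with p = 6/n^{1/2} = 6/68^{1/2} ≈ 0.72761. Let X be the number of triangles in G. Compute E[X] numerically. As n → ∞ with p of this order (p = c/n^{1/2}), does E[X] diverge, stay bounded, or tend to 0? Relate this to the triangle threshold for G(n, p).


Number of potential triangles: C(68, 3) = 50116.
Each occurs with probability p³ ≈ (0.72761)³ ≈ 3.8520364e-01.
By linearity: E[X] = C(68, 3)·p³ ≈ 50116 · 3.8520364e-01 ≈ 19304.86561.
Since α = 1/2 < 1, p = c/n^{1/2} ≫ 1/n is above the triangle threshold p ~ 1/n. Asymptotically E[X] ~ (c³/6)·n^{3(1−α)} = (6³/6)·n^{1.5} → ∞; triangles are abundant w.h.p.

E[X] ≈ 19304.86561; in regime p = Θ(1/n^{1/2}) E[X] diverges (above the triangle threshold p ~ 1/n).


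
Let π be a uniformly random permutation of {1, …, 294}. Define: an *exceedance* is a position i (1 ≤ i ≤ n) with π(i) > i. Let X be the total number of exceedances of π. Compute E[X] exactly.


Write X = Σ_{i=1}^{294} X_i, where X_i = 1_{π(i) > i}.
For each fixed i, π(i) is uniform over {1, …, 294} (marginal of a uniform permutation), so P[π(i) > i] = (n − i)/n. Summing: Σ_{i=1}^{294} (n − i)/n = (0 + 1 + … + 293)/294 = 294(294 − 1)/(2·294) = (294 − 1)/2.
Hence E[X] = Σ_{i=1}^{294} (294 − i)/294 = 293/2 ≈ 146.500.

E[X] = 293/2 = 146.500.


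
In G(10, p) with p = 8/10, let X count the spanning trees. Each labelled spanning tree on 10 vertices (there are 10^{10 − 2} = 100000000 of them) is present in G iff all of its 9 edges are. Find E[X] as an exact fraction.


K_10 has 10^{10 − 2} = 100000000 labelled spanning trees.
For each such spanning tree H, let X_H = 1 if all 9 edges of H are present in G. Then P[X_H = 1] = p^{9} = (4/5)^{9} = 262144/1953125.
By linearity: E[X] = Σ_H E[X_H] = 100000000 · p^{9} = 100000000 · 262144/1953125 = 67108864/5.
Numerically: E[X] ≈ 1.3422e+07.

E[X] = 100000000 · (4/5)^{9} = 67108864/5 ≈ 1.3422e+07.


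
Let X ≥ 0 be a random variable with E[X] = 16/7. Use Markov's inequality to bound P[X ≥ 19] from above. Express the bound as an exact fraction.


μ = E[X] = 16/7, a = 19.
Markov: P[X ≥ 19] ≤ μ/a = (16/7)/19 = 16/133.
Numerically: ≈ 0.1203.
(Since a = 19 > μ = 2.2857, the bound 16/133 is < 1 and informative.)

P[X ≥ 19] ≤ 16/133 ≈ 0.1203.


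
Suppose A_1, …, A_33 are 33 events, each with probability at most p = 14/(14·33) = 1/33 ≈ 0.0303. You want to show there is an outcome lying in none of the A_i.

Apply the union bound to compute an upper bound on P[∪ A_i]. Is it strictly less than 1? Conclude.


Union bound: P[∪_{i=1}^{33} A_i] ≤ Σ_i P[A_i] ≤ 33·p = 33·(1/33) = 1.
Numerically: 1 ≈ 1.0000.
Is 1 < 1? NO.
Since the bound 1 is ≥ 1, the union bound is uninformative here; it does NOT by itself certify existence.

33·p = 1 ≈ 1.0000; existence NOT certified by the union bound.


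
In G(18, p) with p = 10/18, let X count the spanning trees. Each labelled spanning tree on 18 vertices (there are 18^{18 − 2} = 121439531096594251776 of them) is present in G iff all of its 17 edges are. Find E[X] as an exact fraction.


K_18 has 18^{18 − 2} = 121439531096594251776 labelled spanning trees.
For each such spanning tree H, let X_H = 1 if all 17 edges of H are present in G. Then P[X_H = 1] = p^{17} = (5/9)^{17} = 762939453125/16677181699666569.
By linearity of expectation: E[X] = Σ_H E[X_H] = 121439531096594251776 · p^{17} = 121439531096594251776 · 762939453125/16677181699666569 = 50000000000000000/9.
Numerically: E[X] ≈ 5.5556e+15.

E[X] = 121439531096594251776 · (5/9)^{17} = 50000000000000000/9 ≈ 5.5556e+15.


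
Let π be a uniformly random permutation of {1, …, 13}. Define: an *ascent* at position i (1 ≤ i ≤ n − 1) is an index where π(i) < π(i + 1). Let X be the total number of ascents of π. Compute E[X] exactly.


Write X = Σ X_I over i = 1, …, 12, with X_I the indicator of one ascent.
There are 12 indicators.
For each fixed i, the pair (π(i), π(i+1)) is a uniformly random ordered pair of distinct values from {1, …, 13}; by symmetry P[π(i) < π(i+1)] = 1/2.
By linearity: E[X] = 12 · (1/2) = (13 − 1) · (1/2) = 6 ≈ 6.000000.

E[X] = 6 = 6.000000.


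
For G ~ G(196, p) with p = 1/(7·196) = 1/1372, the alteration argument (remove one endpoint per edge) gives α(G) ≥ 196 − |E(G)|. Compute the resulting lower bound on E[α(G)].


E[|E(G)|] = C(196, 2)·p = 19110 · (1/1372) = 195/14.
E[α(G)] ≥ n − E[|E(G)|] = 196 − 195/14 = 2549/14.
Numerically: ≈ 182.07143.
(This is only a lower bound; the true E[α(G)] may be larger.)

E[α(G)] ≥ 2549/14 ≈ 182.07143.


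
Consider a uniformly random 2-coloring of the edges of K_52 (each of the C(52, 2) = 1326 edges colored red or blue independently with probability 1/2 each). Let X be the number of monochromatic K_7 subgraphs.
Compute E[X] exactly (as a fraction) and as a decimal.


Let X = Σ_S X_S over the C(52, 7) = 133784560 subsets S of size 7, where X_S = 1 if the K_7 on S is monochromatic.
For a fixed S, the K_7 on S has C(7, 2) = 21 edges. P[all 21 edges red] = (1/2)^21, and likewise for blue, so P[monochromatic] = 2·(1/2)^21 = 2^{1 − 21} = 1/1048576.
By linearity: E[X] = C(52, 7) · 2^{1 − 21} = 133784560 · 1/1048576 = 8361535/65536.
Numerically: E[X] ≈ 127.58690.

E[X] = C(52,7)·2^(1−C(7,2)) = 8361535/65536 ≈ 127.58690.


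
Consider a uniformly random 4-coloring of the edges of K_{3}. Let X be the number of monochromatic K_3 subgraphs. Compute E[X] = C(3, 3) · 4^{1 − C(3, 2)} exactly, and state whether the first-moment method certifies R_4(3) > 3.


E[X] = C(3, 3) · 4^{1 − 3} = 1 · 4^{−2} = 1/16.
As a reduced fraction: E[X] = 1/16 ≈ 0.062500.
Is E[X] < 1? YES.
Since E[X] < 1, there exists a 4-coloring of K_{3} with no monochromatic K_3; hence R_4(3) > 3.

E[X] = 1/16 ≈ 0.062500; E[X] < 1, so R_4(3) > 3.


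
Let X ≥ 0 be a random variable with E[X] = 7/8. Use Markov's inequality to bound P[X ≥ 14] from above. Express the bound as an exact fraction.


μ = E[X] = 7/8, a = 14.
Markov: P[X ≥ 14] ≤ μ/a = (7/8)/14 = 1/16.
Numerically: ≈ 0.062.
(Since a = 14 > μ = 0.875, the bound 1/16 is < 1 and informative.)

P[X ≥ 14] ≤ 1/16 ≈ 0.062.


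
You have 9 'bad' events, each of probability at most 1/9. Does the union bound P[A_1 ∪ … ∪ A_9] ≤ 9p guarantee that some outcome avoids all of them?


Union bound: P[∪_{i=1}^{9} A_i] ≤ Σ_i P[A_i] ≤ 9·p = 9·(1/9) = 1.
Numerically: 1 ≈ 1.0000.
Is 1 < 1? NO.
Since the bound 1 is ≥ 1, the union bound is uninformative here; it does NOT by itself certify existence.

9·p = 1 ≈ 1.0000; existence NOT certified by the union bound.


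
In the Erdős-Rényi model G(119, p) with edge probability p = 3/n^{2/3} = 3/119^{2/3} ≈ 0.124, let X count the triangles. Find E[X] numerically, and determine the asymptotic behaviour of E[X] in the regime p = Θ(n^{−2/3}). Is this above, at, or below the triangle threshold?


Number of potential triangles: C(119, 3) = 273819.
Each occurs with probability p³ ≈ (0.124)³ ≈ 1.90664501e-03.
By linearity: E[X] = C(119, 3)·p³ ≈ 273819 · 1.90664501e-03 ≈ 522.075630.
Since α = 2/3 < 1, p = c/n^{2/3} ≫ 1/n is above the triangle threshold p ~ 1/n. Asymptotically E[X] ~ (c³/6)·n^{3(1−α)} = (3³/6)·n^{1} → ∞; triangles are abundant w.h.p.

E[X] ≈ 522.075630; in regime p = Θ(1/n^{2/3}) E[X] diverges (above the triangle threshold p ~ 1/n).


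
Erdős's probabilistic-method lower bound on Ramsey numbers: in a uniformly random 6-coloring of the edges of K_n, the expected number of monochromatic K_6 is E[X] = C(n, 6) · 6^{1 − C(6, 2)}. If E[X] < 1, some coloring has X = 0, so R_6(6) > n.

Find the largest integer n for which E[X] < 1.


We need C(n, 6) · 6^{1 − 15} < 1, i.e. C(n, 6) < 6^{15 − 1} = 78364164096.
Check values of n near the boundary:
  n = 195: C(195, 6) = 70656049360; 70656049360 < 78364164096? YES
  n = 196: C(196, 6) = 72887293024; 72887293024 < 78364164096? YES
  n = 197: C(197, 6) = 75176946208; 75176946208 < 78364164096? YES
  n = 198: C(198, 6) = 77526225777; 77526225777 < 78364164096? YES
  n = 199: C(199, 6) = 79936367511; 79936367511 < 78364164096? NO
  n = 200: C(200, 6) = 82408626300; 82408626300 < 78364164096? NO
The largest n with C(n, 6) < 78364164096 is n = 198 (where E[X] = 25842075259/26121388032 ≈ 0.98931). Hence R_6(6) > 198, i.e. R_6(6) ≥ 199.

Largest n = 198; hence R_6(6) > 198.


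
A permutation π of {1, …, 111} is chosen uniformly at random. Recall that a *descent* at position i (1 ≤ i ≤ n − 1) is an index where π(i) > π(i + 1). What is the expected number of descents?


Write X = Σ X_I over i = 1, …, 110, with X_I the indicator of one descent.
There are 110 indicators.
For each fixed i, the pair (π(i), π(i+1)) is a uniformly random ordered pair of distinct values from {1, …, 111}; by symmetry P[π(i) > π(i+1)] = 1/2.
By linearity: E[X] = 110 · (1/2) = (111 − 1) · (1/2) = 55 ≈ 55.000.

E[X] = 55 = 55.000.


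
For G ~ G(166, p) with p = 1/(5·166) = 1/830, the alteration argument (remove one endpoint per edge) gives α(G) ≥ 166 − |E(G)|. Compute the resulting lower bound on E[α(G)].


E[|E(G)|] = C(166, 2)·p = 13695 · (1/830) = 33/2.
E[α(G)] ≥ n − E[|E(G)|] = 166 − 33/2 = 299/2.
Numerically: ≈ 149.500000.
(This is only a lower bound; the true E[α(G)] may be larger.)

E[α(G)] ≥ 299/2 ≈ 149.500000.


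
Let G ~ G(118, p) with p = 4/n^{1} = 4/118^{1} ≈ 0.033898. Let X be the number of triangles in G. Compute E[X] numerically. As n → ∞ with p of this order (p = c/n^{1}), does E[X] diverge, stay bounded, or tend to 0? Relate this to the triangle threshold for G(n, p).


Number of potential triangles: C(118, 3) = 266916.
Each occurs with probability p³ ≈ (0.033898)³ ≈ 3.8952376e-05.
By linearity: E[X] = C(118, 3)·p³ ≈ 266916 · 3.8952376e-05 ≈ 10.39701.
Here α = 1, so p = 4/n is exactly at the triangle threshold p ~ 1/n. Asymptotically E[X] → c³/6 = 4³/6 = 32/3 ≈ 10.66667, a bounded constant. In this regime the triangle count is asymptotically Poisson(c³/6).

E[X] ≈ 10.39701; in regime p = Θ(1/n^{1}) E[X] stays bounded (at the triangle threshold p ~ 1/n).


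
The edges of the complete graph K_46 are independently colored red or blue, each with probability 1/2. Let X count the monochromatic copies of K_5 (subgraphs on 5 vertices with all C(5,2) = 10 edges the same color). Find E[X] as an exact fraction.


Let X = Σ_S X_S over the C(46, 5) = 1370754 subsets S of size 5, where X_S = 1 if the K_5 on S is monochromatic.
For a fixed S, the K_5 on S has C(5, 2) = 10 edges. P[all 10 edges red] = (1/2)^10, and likewise for blue, so P[monochromatic] = 2·(1/2)^10 = 2^{1 − 10} = 1/512.
By linearity of expectation: E[X] = C(46, 5) · 2^{1 − 10} = 1370754 · 1/512 = 685377/256.
Numerically: E[X] ≈ 2677.254.

E[X] = C(46,5)·2^(1−C(5,2)) = 685377/256 ≈ 2677.254.


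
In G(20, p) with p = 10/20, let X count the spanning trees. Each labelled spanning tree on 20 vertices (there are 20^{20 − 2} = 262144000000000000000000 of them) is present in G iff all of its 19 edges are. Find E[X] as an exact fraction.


K_20 has 20^{20 − 2} = 262144000000000000000000 labelled spanning trees.
For each such spanning tree H, let X_H = 1 if all 19 edges of H are present in G. Then P[X_H = 1] = p^{19} = (1/2)^{19} = 1/524288.
By linearity of expectation: E[X] = Σ_H E[X_H] = 262144000000000000000000 · p^{19} = 262144000000000000000000 · 1/524288 = 500000000000000000.
Numerically: E[X] ≈ 5e+17.

E[X] = 262144000000000000000000 · (1/2)^{19} = 500000000000000000 ≈ 5e+17.


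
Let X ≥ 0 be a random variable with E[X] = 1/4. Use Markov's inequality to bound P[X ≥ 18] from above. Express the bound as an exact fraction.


μ = E[X] = 1/4, a = 18.
Markov: P[X ≥ 18] ≤ μ/a = (1/4)/18 = 1/72.
Numerically: ≈ 0.013889.
(Since a = 18 > μ = 0.250000, the bound 1/72 is < 1 and informative.)

P[X ≥ 18] ≤ 1/72 ≈ 0.013889.


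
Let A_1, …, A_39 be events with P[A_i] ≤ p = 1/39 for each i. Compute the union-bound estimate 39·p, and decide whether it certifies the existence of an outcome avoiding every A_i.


Union bound: P[∪_{i=1}^{39} A_i] ≤ Σ_i P[A_i] ≤ 39·p = 39·(1/39) = 1.
Numerically: 1 ≈ 1.000000.
Is 1 < 1? NO.
Since the bound 1 is ≥ 1, the union bound is uninformative here; it does NOT by itself certify existence.

39·p = 1 ≈ 1.000000; existence NOT certified by the union bound.


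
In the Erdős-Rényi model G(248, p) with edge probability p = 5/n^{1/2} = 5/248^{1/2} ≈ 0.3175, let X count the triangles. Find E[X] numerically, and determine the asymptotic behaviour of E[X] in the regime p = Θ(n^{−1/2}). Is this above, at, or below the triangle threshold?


Number of potential triangles: C(248, 3) = 2511496.
Each occurs with probability p³ ≈ (0.3175)³ ≈ 3.200608e-02.
By linearity: E[X] = C(248, 3)·p³ ≈ 2511496 · 3.200608e-02 ≈ 80383.1429.
Since α = 1/2 < 1, p = c/n^{1/2} ≫ 1/n is above the triangle threshold p ~ 1/n. Asymptotically E[X] ~ (c³/6)·n^{3(1−α)} = (5³/6)·n^{1.5} → ∞; triangles are abundant w.h.p.

E[X] ≈ 80383.1429; in regime p = Θ(1/n^{1/2}) E[X] diverges (above the triangle threshold p ~ 1/n).


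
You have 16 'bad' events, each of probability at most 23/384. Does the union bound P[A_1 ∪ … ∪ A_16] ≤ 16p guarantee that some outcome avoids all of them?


Union bound: P[∪_{i=1}^{16} A_i] ≤ Σ_i P[A_i] ≤ 16·p = 16·(23/384) = 23/24.
Numerically: 23/24 ≈ 0.9583333.
Is 23/24 < 1? YES.
Since P[∪ A_i] ≤ 23/24 < 1, the complement has P[∩ A_i^c] ≥ 1 − 23/24 = 1/24 > 0, so some outcome avoids every A_i.

16·p = 23/24 ≈ 0.9583333; existence CERTIFIED by the union bound.


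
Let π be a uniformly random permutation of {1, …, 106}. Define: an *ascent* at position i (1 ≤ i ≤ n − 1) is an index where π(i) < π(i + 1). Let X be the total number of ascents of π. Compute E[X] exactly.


Write X = Σ X_I over i = 1, …, 105, with X_I the indicator of one ascent.
There are 105 indicators.
For each fixed i, the pair (π(i), π(i+1)) is a uniformly random ordered pair of distinct values from {1, …, 106}; by symmetry P[π(i) < π(i+1)] = 1/2.
By linearity: E[X] = 105 · (1/2) = (106 − 1) · (1/2) = 105/2 ≈ 52.5000.

E[X] = 105/2 = 52.5000.


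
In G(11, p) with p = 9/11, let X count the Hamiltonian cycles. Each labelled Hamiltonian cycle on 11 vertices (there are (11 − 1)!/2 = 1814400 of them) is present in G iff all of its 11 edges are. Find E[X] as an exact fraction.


K_11 has (11 − 1)!/2 = 1814400 labelled Hamiltonian cycles.
For each such Hamiltonian cycle H, let X_H = 1 if all 11 edges of H are present in G. Then P[X_H = 1] = p^{11} = (9/11)^{11} = 31381059609/285311670611.
Summing the indicators: E[X] = Σ_H E[X_H] = 1814400 · p^{11} = 1814400 · 31381059609/285311670611 = 56937794554569600/285311670611.
Numerically: E[X] ≈ 1.996e+05.

E[X] = 1814400 · (9/11)^{11} = 56937794554569600/285311670611 ≈ 1.996e+05.


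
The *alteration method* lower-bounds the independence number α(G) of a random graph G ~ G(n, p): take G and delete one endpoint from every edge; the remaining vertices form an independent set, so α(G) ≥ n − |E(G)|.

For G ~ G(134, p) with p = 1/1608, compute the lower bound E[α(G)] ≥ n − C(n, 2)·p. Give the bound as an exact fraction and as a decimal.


E[|E(G)|] = C(134, 2)·p = 8911 · (1/1608) = 133/24.
E[α(G)] ≥ n − E[|E(G)|] = 134 − 133/24 = 3083/24.
Numerically: ≈ 128.458.
(This is only a lower bound; the true E[α(G)] may be larger.)

E[α(G)] ≥ 3083/24 ≈ 128.458.


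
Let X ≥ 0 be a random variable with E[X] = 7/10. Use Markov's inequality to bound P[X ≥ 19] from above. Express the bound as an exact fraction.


μ = E[X] = 7/10, a = 19.
Markov: P[X ≥ 19] ≤ μ/a = (7/10)/19 = 7/190.
Numerically: ≈ 0.036842.
(Since a = 19 > μ = 0.700000, the bound 7/190 is < 1 and informative.)

P[X ≥ 19] ≤ 7/190 ≈ 0.036842.


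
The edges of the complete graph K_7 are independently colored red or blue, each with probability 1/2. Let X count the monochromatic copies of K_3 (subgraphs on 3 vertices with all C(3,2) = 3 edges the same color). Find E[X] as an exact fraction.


Let X = Σ_S X_S over the C(7, 3) = 35 subsets S of size 3, where X_S = 1 if the K_3 on S is monochromatic.
For a fixed S, the K_3 on S has C(3, 2) = 3 edges. P[all 3 edges red] = (1/2)^3, and likewise for blue, so P[monochromatic] = 2·(1/2)^3 = 2^{1 − 3} = 1/4.
By linearity of expectation: E[X] = C(7, 3) · 2^{1 − 3} = 35 · 1/4 = 35/4.
Numerically: E[X] ≈ 8.75000.

E[X] = C(7,3)·2^(1−C(3,2)) = 35/4 ≈ 8.75000.


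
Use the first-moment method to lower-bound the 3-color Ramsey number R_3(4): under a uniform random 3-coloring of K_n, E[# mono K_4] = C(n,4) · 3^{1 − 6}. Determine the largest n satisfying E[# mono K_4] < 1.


We need C(n, 4) · 3^{1 − 6} < 1, i.e. C(n, 4) < 3^{6 − 1} = 243.
Check values of n near the boundary:
  n = 4: C(4, 4) = 1; 1 < 243? YES
  n = 5: C(5, 4) = 5; 5 < 243? YES
  n = 6: C(6, 4) = 15; 15 < 243? YES
  n = 7: C(7, 4) = 35; 35 < 243? YES
  n = 8: C(8, 4) = 70; 70 < 243? YES
  n = 9: C(9, 4) = 126; 126 < 243? YES
  n = 10: C(10, 4) = 210; 210 < 243? YES
  n = 11: C(11, 4) = 330; 330 < 243? NO
  n = 12: C(12, 4) = 495; 495 < 243? NO
  n = 13: C(13, 4) = 715; 715 < 243? NO
The largest n with C(n, 4) < 243 is n = 10 (where E[X] = 70/81 ≈ 0.86420). Hence R_3(4) > 10, i.e. R_3(4) ≥ 11.

Largest n = 10; hence R_3(4) > 10.


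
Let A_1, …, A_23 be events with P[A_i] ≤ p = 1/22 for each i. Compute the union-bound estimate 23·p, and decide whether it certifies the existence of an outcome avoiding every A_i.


Union bound: P[∪_{i=1}^{23} A_i] ≤ Σ_i P[A_i] ≤ 23·p = 23·(1/22) = 23/22.
Numerically: 23/22 ≈ 1.0455.
Is 23/22 < 1? NO.
Since the bound 23/22 is ≥ 1, the union bound is uninformative here; it does NOT by itself certify existence.

23·p = 23/22 ≈ 1.0455; existence NOT certified by the union bound.


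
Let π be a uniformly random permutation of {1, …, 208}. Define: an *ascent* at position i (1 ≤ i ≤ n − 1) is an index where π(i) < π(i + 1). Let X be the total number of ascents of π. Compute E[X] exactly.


Write X = Σ X_I over i = 1, …, 207, with X_I the indicator of one ascent.
There are 207 indicators.
For each fixed i, the pair (π(i), π(i+1)) is a uniformly random ordered pair of distinct values from {1, …, 208}; by symmetry P[π(i) < π(i+1)] = 1/2.
By linearity: E[X] = 207 · (1/2) = (208 − 1) · (1/2) = 207/2 ≈ 103.5000.

E[X] = 207/2 = 103.5000.


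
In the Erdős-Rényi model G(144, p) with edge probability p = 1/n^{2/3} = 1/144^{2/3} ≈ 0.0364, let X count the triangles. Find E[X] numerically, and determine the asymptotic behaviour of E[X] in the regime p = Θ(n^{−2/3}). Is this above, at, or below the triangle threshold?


Number of potential triangles: C(144, 3) = 487344.
Each occurs with probability p³ ≈ (0.0364)³ ≈ 4.822531e-05.
By linearity: E[X] = C(144, 3)·p³ ≈ 487344 · 4.822531e-05 ≈ 23.5023.
Since α = 2/3 < 1, p = c/n^{2/3} ≫ 1/n is above the triangle threshold p ~ 1/n. Asymptotically E[X] ~ (c³/6)·n^{3(1−α)} = (1³/6)·n^{1} → ∞; triangles are abundant w.h.p.

E[X] ≈ 23.5023; in regime p = Θ(1/n^{2/3}) E[X] diverges (above the triangle threshold p ~ 1/n).


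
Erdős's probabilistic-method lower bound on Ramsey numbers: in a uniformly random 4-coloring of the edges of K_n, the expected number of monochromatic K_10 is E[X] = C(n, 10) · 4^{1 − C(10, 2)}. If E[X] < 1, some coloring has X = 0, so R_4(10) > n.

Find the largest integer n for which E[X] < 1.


We need C(n, 10) · 4^{1 − 45} < 1, i.e. C(n, 10) < 4^{45 − 1} = 309485009821345068724781056.
Check values of n near the boundary:
  n = 2019: C(2019, 10) = 303322949179835278009229628; 303322949179835278009229628 < 309485009821345068724781056? YES
  n = 2020: C(2020, 10) = 304832018578739931133653656; 304832018578739931133653656 < 309485009821345068724781056? YES
  n = 2021: C(2021, 10) = 306347841644770462864800616; 306347841644770462864800616 < 309485009821345068724781056? YES
  n = 2022: C(2022, 10) = 307870445231474093395937796; 307870445231474093395937796 < 309485009821345068724781056? YES
  n = 2023: C(2023, 10) = 309399856285778485315440716; 309399856285778485315440716 < 309485009821345068724781056? YES
  n = 2024: C(2024, 10) = 310936101848269937576192656; 310936101848269937576192656 < 309485009821345068724781056? NO
The largest n with C(n, 10) < 309485009821345068724781056 is n = 2023 (where E[X] = 77349964071444621328860179/77371252455336267181195264 ≈ 0.999725). Hence R_4(10) > 2023, i.e. R_4(10) ≥ 2024.

Largest n = 2023; hence R_4(10) > 2023.


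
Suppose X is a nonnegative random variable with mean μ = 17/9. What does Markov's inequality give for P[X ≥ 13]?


μ = E[X] = 17/9, a = 13.
Markov: P[X ≥ 13] ≤ μ/a = (17/9)/13 = 17/117.
Numerically: ≈ 0.145.
(Since a = 13 > μ = 1.889, the bound 17/117 is < 1 and informative.)

P[X ≥ 13] ≤ 17/117 ≈ 0.145.


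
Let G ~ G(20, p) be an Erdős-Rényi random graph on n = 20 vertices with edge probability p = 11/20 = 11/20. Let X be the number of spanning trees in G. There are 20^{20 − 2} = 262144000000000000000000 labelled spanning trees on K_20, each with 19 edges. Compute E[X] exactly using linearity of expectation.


K_20 has 20^{20 − 2} = 262144000000000000000000 labelled spanning trees.
For each such spanning tree H, let X_H = 1 if all 19 edges of H are present in G. Then P[X_H = 1] = p^{19} = (11/20)^{19} = 61159090448414546291/5242880000000000000000000.
By linearity: E[X] = Σ_H E[X_H] = 262144000000000000000000 · p^{19} = 262144000000000000000000 · 61159090448414546291/5242880000000000000000000 = 61159090448414546291/20.
Numerically: E[X] ≈ 3.058e+18.

E[X] = 262144000000000000000000 · (11/20)^{19} = 61159090448414546291/20 ≈ 3.058e+18.


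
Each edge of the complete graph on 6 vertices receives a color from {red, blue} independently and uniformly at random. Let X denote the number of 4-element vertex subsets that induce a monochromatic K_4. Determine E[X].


Let X = Σ_S X_S over the C(6, 4) = 15 subsets S of size 4, where X_S = 1 if the K_4 on S is monochromatic.
For a fixed S, the K_4 on S has C(4, 2) = 6 edges. P[all 6 edges red] = (1/2)^6, and likewise for blue, so P[monochromatic] = 2·(1/2)^6 = 2^{1 − 6} = 1/32.
By linearity: E[X] = C(6, 4) · 2^{1 − 6} = 15 · 1/32 = 15/32.
Numerically: E[X] ≈ 0.4688.

E[X] = C(6,4)·2^(1−C(4,2)) = 15/32 ≈ 0.4688.


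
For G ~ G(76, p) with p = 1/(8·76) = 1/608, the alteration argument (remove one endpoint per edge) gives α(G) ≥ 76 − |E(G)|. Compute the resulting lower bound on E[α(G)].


E[|E(G)|] = C(76, 2)·p = 2850 · (1/608) = 75/16.
E[α(G)] ≥ n − E[|E(G)|] = 76 − 75/16 = 1141/16.
Numerically: ≈ 71.31250.
(This is only a lower bound; the true E[α(G)] may be larger.)

E[α(G)] ≥ 1141/16 ≈ 71.31250.


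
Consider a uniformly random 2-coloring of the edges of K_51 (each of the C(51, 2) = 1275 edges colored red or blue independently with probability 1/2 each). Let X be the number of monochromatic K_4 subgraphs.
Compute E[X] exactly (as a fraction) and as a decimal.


Let X = Σ_S X_S over the C(51, 4) = 249900 subsets S of size 4, where X_S = 1 if the K_4 on S is monochromatic.
For a fixed S, the K_4 on S has C(4, 2) = 6 edges. P[all 6 edges red] = (1/2)^6, and likewise for blue, so P[monochromatic] = 2·(1/2)^6 = 2^{1 − 6} = 1/32.
By linearity of expectation: E[X] = C(51, 4) · 2^{1 − 6} = 249900 · 1/32 = 62475/8.
Numerically: E[X] ≈ 7809.375.

E[X] = C(51,4)·2^(1−C(4,2)) = 62475/8 ≈ 7809.375.


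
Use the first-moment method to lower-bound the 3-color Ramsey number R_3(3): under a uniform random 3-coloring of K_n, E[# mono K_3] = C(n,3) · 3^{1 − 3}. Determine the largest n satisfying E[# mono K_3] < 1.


We need C(n, 3) · 3^{1 − 3} < 1, i.e. C(n, 3) < 3^{3 − 1} = 9.
Check values of n near the boundary:
  n = 3: C(3, 3) = 1; 1 < 9? YES
  n = 4: C(4, 3) = 4; 4 < 9? YES
  n = 5: C(5, 3) = 10; 10 < 9? NO
  n = 6: C(6, 3) = 20; 20 < 9? NO
  n = 7: C(7, 3) = 35; 35 < 9? NO
The largest n with C(n, 3) < 9 is n = 4 (where E[X] = 4/9 ≈ 0.4444444). Hence R_3(3) > 4, i.e. R_3(3) ≥ 5.

Largest n = 4; hence R_3(3) > 4.


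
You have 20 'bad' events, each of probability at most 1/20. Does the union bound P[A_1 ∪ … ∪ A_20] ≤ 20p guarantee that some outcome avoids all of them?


Union bound: P[∪_{i=1}^{20} A_i] ≤ Σ_i P[A_i] ≤ 20·p = 20·(1/20) = 1.
Numerically: 1 ≈ 1.0000000.
Is 1 < 1? NO.
Since the bound 1 is ≥ 1, the union bound is uninformative here; it does NOT by itself certify existence.

20·p = 1 ≈ 1.0000000; existence NOT certified by the union bound.


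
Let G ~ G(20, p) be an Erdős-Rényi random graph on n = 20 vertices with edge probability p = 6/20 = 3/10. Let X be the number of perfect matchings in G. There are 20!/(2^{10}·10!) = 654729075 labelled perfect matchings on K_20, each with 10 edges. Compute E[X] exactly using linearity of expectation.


K_20 has 20!/(2^{10}·10!) = 654729075 labelled perfect matchings.
For each such perfect matching H, let X_H = 1 if all 10 edges of H are present in G. Then P[X_H = 1] = p^{10} = (3/10)^{10} = 59049/10000000000.
By linearity of expectation: E[X] = Σ_H E[X_H] = 654729075 · p^{10} = 654729075 · 59049/10000000000 = 1546443885987/400000000.
Numerically: E[X] ≈ 3866.1.

E[X] = 654729075 · (3/10)^{10} = 1546443885987/400000000 ≈ 3866.1.


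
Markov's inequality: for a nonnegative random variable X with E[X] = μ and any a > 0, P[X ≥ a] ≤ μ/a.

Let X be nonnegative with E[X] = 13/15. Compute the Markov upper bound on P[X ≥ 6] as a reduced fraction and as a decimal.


μ = E[X] = 13/15, a = 6.
Markov: P[X ≥ 6] ≤ μ/a = (13/15)/6 = 13/90.
Numerically: ≈ 0.144444.
(Since a = 6 > μ = 0.866667, the bound 13/90 is < 1 and informative.)

P[X ≥ 6] ≤ 13/90 ≈ 0.144444.


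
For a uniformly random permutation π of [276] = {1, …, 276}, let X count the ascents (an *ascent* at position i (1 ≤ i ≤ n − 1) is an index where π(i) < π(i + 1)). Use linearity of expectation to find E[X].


Write X = Σ X_I over i = 1, …, 275, with X_I the indicator of one ascent.
There are 275 indicators.
For each fixed i, the pair (π(i), π(i+1)) is a uniformly random ordered pair of distinct values from {1, …, 276}; by symmetry P[π(i) < π(i+1)] = 1/2.
By linearity: E[X] = 275 · (1/2) = (276 − 1) · (1/2) = 275/2 ≈ 137.500000.

E[X] = 275/2 = 137.500000.


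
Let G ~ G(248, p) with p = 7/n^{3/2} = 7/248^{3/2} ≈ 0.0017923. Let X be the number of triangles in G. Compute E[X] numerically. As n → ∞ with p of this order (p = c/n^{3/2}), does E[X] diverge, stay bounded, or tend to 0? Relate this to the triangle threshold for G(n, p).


Number of potential triangles: C(248, 3) = 2511496.
Each occurs with probability p³ ≈ (0.0017923)³ ≈ 5.7578660e-09.
By linearity: E[X] = C(248, 3)·p³ ≈ 2511496 · 5.7578660e-09 ≈ 0.01446.
Since α = 3/2 > 1, p = c/n^{3/2} = o(1/n) is below the triangle threshold p ~ 1/n. Asymptotically E[X] ~ (c³/6)·n^{3(1−α)} = (7³/6)·n^{-1.5} → 0, so by Markov's inequality G has no triangles w.h.p.

E[X] ≈ 0.01446; in regime p = Θ(1/n^{3/2}) E[X] tends to 0 (below the triangle threshold p ~ 1/n).


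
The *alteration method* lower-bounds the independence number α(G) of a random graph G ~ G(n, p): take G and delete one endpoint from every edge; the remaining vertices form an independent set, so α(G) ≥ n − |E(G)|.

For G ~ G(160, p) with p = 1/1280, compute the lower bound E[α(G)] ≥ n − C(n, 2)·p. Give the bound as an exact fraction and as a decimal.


E[|E(G)|] = C(160, 2)·p = 12720 · (1/1280) = 159/16.
E[α(G)] ≥ n − E[|E(G)|] = 160 − 159/16 = 2401/16.
Numerically: ≈ 150.062.
(This is only a lower bound; the true E[α(G)] may be larger.)

E[α(G)] ≥ 2401/16 ≈ 150.062.


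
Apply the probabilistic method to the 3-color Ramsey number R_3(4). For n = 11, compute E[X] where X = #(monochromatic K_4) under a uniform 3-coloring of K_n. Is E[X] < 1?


E[X] = C(11, 4) · 3^{1 − 6} = 330 · 3^{−5} = 330/243.
As a reduced fraction: E[X] = 110/81 ≈ 1.3580.
Is E[X] < 1? NO.
Since E[X] ≥ 1, the first-moment bound is inconclusive at n = 11; it does NOT by itself certify R_3(4) > 11.

E[X] = 110/81 ≈ 1.3580; E[X] ≥ 1; first-moment method inconclusive here.


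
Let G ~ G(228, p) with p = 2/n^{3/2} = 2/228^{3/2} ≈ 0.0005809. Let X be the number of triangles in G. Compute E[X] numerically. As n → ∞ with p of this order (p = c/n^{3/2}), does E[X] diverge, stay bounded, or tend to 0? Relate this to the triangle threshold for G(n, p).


Number of potential triangles: C(228, 3) = 1949476.
Each occurs with probability p³ ≈ (0.0005809)³ ≈ 1.960574e-10.
By linearity: E[X] = C(228, 3)·p³ ≈ 1949476 · 1.960574e-10 ≈ 0.0004.
Since α = 3/2 > 1, p = c/n^{3/2} = o(1/n) is below the triangle threshold p ~ 1/n. Asymptotically E[X] ~ (c³/6)·n^{3(1−α)} = (2³/6)·n^{-1.5} → 0, so by Markov's inequality G has no triangles w.h.p.

E[X] ≈ 0.0004; in regime p = Θ(1/n^{3/2}) E[X] tends to 0 (below the triangle threshold p ~ 1/n).


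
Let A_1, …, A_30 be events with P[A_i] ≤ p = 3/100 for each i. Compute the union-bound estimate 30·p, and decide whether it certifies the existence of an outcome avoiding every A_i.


Union bound: P[∪_{i=1}^{30} A_i] ≤ Σ_i P[A_i] ≤ 30·p = 30·(3/100) = 9/10.
Numerically: 9/10 ≈ 0.900.
Is 9/10 < 1? YES.
Since P[∪ A_i] ≤ 9/10 < 1, the complement has P[∩ A_i^c] ≥ 1 − 9/10 = 1/10 > 0, so some outcome avoids every A_i.

30·p = 9/10 ≈ 0.900; existence CERTIFIED by the union bound.


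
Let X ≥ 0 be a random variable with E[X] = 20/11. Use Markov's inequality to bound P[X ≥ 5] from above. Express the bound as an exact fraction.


μ = E[X] = 20/11, a = 5.
Markov: P[X ≥ 5] ≤ μ/a = (20/11)/5 = 4/11.
Numerically: ≈ 0.364.
(Since a = 5 > μ = 1.818, the bound 4/11 is < 1 and informative.)

P[X ≥ 5] ≤ 4/11 ≈ 0.364.


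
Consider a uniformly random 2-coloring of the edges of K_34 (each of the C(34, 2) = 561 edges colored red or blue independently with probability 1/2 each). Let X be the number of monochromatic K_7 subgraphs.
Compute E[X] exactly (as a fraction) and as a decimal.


Let X = Σ_S X_S over the C(34, 7) = 5379616 subsets S of size 7, where X_S = 1 if the K_7 on S is monochromatic.
For a fixed S, the K_7 on S has C(7, 2) = 21 edges. P[all 21 edges red] = (1/2)^21, and likewise for blue, so P[monochromatic] = 2·(1/2)^21 = 2^{1 − 21} = 1/1048576.
By linearity of expectation: E[X] = C(34, 7) · 2^{1 − 21} = 5379616 · 1/1048576 = 168113/32768.
Numerically: E[X] ≈ 5.130.

E[X] = C(34,7)·2^(1−C(7,2)) = 168113/32768 ≈ 5.130.


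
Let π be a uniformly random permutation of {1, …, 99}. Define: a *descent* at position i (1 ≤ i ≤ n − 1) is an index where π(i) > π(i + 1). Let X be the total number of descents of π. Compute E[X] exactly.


Write X = Σ X_I over i = 1, …, 98, with X_I the indicator of one descent.
There are 98 indicators.
For each fixed i, the pair (π(i), π(i+1)) is a uniformly random ordered pair of distinct values from {1, …, 99}; by symmetry P[π(i) > π(i+1)] = 1/2.
By linearity: E[X] = 98 · (1/2) = (99 − 1) · (1/2) = 49 ≈ 49.0000.

E[X] = 49 = 49.0000.


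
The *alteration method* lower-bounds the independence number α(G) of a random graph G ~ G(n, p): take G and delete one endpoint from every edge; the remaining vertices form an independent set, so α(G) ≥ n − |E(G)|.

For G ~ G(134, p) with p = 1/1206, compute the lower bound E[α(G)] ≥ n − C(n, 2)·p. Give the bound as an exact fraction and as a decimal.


E[|E(G)|] = C(134, 2)·p = 8911 · (1/1206) = 133/18.
E[α(G)] ≥ n − E[|E(G)|] = 134 − 133/18 = 2279/18.
Numerically: ≈ 126.61111.
(This is only a lower bound; the true E[α(G)] may be larger.)

E[α(G)] ≥ 2279/18 ≈ 126.61111.


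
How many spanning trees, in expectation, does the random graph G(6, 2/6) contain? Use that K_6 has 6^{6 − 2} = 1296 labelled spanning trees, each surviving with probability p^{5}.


K_6 has 6^{6 − 2} = 1296 labelled spanning trees.
For each such spanning tree H, let X_H = 1 if all 5 edges of H are present in G. Then P[X_H = 1] = p^{5} = (1/3)^{5} = 1/243.
By linearity: E[X] = Σ_H E[X_H] = 1296 · p^{5} = 1296 · 1/243 = 16/3.
Numerically: E[X] ≈ 5.33333.

E[X] = 1296 · (1/3)^{5} = 16/3 ≈ 5.33333.


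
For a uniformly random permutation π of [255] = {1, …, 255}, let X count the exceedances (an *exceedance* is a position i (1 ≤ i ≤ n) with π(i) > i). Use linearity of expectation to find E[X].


Write X = Σ_{i=1}^{255} X_i, where X_i = 1_{π(i) > i}.
For each fixed i, π(i) is uniform over {1, …, 255} (marginal of a uniform permutation), so P[π(i) > i] = (n − i)/n. Summing: Σ_{i=1}^{255} (n − i)/n = (0 + 1 + … + 254)/255 = 255(255 − 1)/(2·255) = (255 − 1)/2.
Hence E[X] = Σ_{i=1}^{255} (255 − i)/255 = 127 ≈ 127.000.

E[X] = 127 = 127.000.


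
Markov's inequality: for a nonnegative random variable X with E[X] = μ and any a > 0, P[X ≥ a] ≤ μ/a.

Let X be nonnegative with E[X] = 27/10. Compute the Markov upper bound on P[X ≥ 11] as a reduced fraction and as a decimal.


μ = E[X] = 27/10, a = 11.
Markov: P[X ≥ 11] ≤ μ/a = (27/10)/11 = 27/110.
Numerically: ≈ 0.245455.
(Since a = 11 > μ = 2.700000, the bound 27/110 is < 1 and informative.)

P[X ≥ 11] ≤ 27/110 ≈ 0.245455.


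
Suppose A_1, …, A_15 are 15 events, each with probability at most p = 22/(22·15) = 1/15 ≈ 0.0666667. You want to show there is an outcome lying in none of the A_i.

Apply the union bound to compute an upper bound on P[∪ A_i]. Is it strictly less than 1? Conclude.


Union bound: P[∪_{i=1}^{15} A_i] ≤ Σ_i P[A_i] ≤ 15·p = 15·(1/15) = 1.
Numerically: 1 ≈ 1.0000000.
Is 1 < 1? NO.
Since the bound 1 is ≥ 1, the union bound is uninformative here; it does NOT by itself certify existence.

15·p = 1 ≈ 1.0000000; existence NOT certified by the union bound.


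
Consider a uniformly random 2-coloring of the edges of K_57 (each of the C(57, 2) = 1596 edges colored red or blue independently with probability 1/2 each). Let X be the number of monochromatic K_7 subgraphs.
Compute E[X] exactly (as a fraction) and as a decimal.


Let X = Σ_S X_S over the C(57, 7) = 264385836 subsets S of size 7, where X_S = 1 if the K_7 on S is monochromatic.
For a fixed S, the K_7 on S has C(7, 2) = 21 edges. P[all 21 edges red] = (1/2)^21, and likewise for blue, so P[monochromatic] = 2·(1/2)^21 = 2^{1 − 21} = 1/1048576.
Summing: E[X] = C(57, 7) · 2^{1 − 21} = 264385836 · 1/1048576 = 66096459/262144.
Numerically: E[X] ≈ 252.1380.

E[X] = C(57,7)·2^(1−C(7,2)) = 66096459/262144 ≈ 252.1380.


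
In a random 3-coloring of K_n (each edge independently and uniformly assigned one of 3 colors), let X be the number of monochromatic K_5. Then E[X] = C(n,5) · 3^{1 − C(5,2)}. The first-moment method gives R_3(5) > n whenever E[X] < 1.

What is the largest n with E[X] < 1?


We need C(n, 5) · 3^{1 − 10} < 1, i.e. C(n, 5) < 3^{10 − 1} = 19683.
Check values of n near the boundary:
  n = 18: C(18, 5) = 8568; 8568 < 19683? YES
  n = 19: C(19, 5) = 11628; 11628 < 19683? YES
  n = 20: C(20, 5) = 15504; 15504 < 19683? YES
  n = 21: C(21, 5) = 20349; 20349 < 19683? NO
  n = 22: C(22, 5) = 26334; 26334 < 19683? NO
  n = 23: C(23, 5) = 33649; 33649 < 19683? NO
The largest n with C(n, 5) < 19683 is n = 20 (where E[X] = 5168/6561 ≈ 0.7877). Hence R_3(5) > 20, i.e. R_3(5) ≥ 21.

Largest n = 20; hence R_3(5) > 20.


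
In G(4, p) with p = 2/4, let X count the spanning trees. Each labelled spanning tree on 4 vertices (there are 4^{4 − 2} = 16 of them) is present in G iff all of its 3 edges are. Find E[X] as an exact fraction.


K_4 has 4^{4 − 2} = 16 labelled spanning trees.
For each such spanning tree H, let X_H = 1 if all 3 edges of H are present in G. Then P[X_H = 1] = p^{3} = (1/2)^{3} = 1/8.
By linearity of expectation: E[X] = Σ_H E[X_H] = 16 · p^{3} = 16 · 1/8 = 2.
Numerically: E[X] ≈ 2.

E[X] = 16 · (1/2)^{3} = 2 ≈ 2.


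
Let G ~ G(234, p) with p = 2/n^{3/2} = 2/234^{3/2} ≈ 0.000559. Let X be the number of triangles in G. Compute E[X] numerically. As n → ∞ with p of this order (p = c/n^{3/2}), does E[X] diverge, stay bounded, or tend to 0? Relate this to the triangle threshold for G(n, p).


Number of potential triangles: C(234, 3) = 2108184.
Each occurs with probability p³ ≈ (0.000559)³ ≈ 1.74429e-10.
By linearity: E[X] = C(234, 3)·p³ ≈ 2108184 · 1.74429e-10 ≈ 0.000.
Since α = 3/2 > 1, p = c/n^{3/2} = o(1/n) is below the triangle threshold p ~ 1/n. Asymptotically E[X] ~ (c³/6)·n^{3(1−α)} = (2³/6)·n^{-1.5} → 0, so by Markov's inequality G has no triangles w.h.p.

E[X] ≈ 0.000; in regime p = Θ(1/n^{3/2}) E[X] tends to 0 (below the triangle threshold p ~ 1/n).
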